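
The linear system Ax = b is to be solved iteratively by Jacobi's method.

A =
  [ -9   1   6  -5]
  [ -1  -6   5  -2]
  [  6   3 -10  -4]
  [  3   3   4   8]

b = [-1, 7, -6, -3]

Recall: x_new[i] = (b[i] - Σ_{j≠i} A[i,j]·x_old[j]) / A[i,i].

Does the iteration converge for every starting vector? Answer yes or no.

Let D = diag(-9, -6, -10, 8); L, U the strict triangles.
Jacobi T = -D⁻¹(L+U): T[2,3] = -(-4)/(-10) = -0.4000; T[2,2] = 0.
  T[0,:] = [+0.0000 +0.1111 +0.6667 -0.5556]
  T[1,:] = [-0.1667 +0.0000 +0.8333 -0.3333]
  T[2,:] = [+0.6000 +0.3000 +0.0000 -0.4000]
  T[3,:] = [-0.3750 -0.3750 -0.5000 +0.0000]
|eigenvalues of T|: 1.2403, 0.8102, 0.3605, 0.0696.
ρ(T) = max|λ| = 1.2403; 1.2403 > 1, so it fails to converge.

no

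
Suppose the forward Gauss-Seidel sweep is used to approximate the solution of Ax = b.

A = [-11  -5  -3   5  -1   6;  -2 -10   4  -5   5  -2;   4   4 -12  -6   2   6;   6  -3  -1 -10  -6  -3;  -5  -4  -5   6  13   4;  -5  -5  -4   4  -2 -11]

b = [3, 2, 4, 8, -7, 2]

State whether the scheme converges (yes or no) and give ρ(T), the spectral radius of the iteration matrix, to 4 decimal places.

Write A = D+L+U with D = diag(-11, -10, -12, -10, 13, -11).
Gauss-Seidel: T = -(D+L)⁻¹U, row 0 first, T[0,3] = -(5)/(-11) = +0.4545; later rows by forward substitution.
  T[0,:] = [+0.0000  -0.4545  -0.2727  +0.4545  -0.0909  +0.5455]
  T[1,:] = [+0.0000  +0.0909  +0.4545  -0.5909  +0.5182  -0.3091]
  T[2,:] = [+0.0000  -0.1212  +0.0606  -0.5455  +0.3091  +0.5788]
  T[3,:] = [+0.0000  -0.2879  -0.3061  +0.5045  -0.8409  +0.0621]
  T[4,:] = [+0.0000  -0.0606  +0.1995  -0.4497  +0.6315  +0.0009]
  T[5,:] = [+0.0000  +0.1157  -0.2523  +0.5256  -0.7272  -0.2955]
moduli |λ_i(T)| = 1.3718, 0.3984, 0.3984, 0.2208, 0.1587, 0.0000.
spectral radius ρ = 1.3718; 1.3718 > 1 ⇒ diverges.

no, ρ = 1.3718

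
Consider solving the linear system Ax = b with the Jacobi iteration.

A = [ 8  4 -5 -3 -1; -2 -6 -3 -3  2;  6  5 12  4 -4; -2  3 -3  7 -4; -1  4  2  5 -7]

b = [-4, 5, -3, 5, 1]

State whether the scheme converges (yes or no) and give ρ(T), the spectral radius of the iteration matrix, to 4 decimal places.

no, ρ = 1.1242

Diagonal D = diag(8, -6, 12, 7, -7); L, U strict lower/upper.
T_J = -D⁻¹(L+U): T[0,3] = -(-3)/(8) = +0.3750; T[0,0] = 0.
  T[0,:] = [+0.0000, -0.5000, +0.6250, +0.3750, +0.1250]
  T[1,:] = [-0.3333, +0.0000, -0.5000, -0.5000, +0.3333]
  T[2,:] = [-0.5000, -0.4167, +0.0000, -0.3333, +0.3333]
  T[3,:] = [+0.2857, -0.4286, +0.4286, +0.0000, +0.5714]
  T[4,:] = [-0.1429, +0.5714, +0.2857, +0.7143, +0.0000]
|eigenvalues of T|: 1.1242, 0.5589, 0.5589, 0.3669, 0.2434.
ρ = 1.1242; 1.1242 > 1, so it fails to converge.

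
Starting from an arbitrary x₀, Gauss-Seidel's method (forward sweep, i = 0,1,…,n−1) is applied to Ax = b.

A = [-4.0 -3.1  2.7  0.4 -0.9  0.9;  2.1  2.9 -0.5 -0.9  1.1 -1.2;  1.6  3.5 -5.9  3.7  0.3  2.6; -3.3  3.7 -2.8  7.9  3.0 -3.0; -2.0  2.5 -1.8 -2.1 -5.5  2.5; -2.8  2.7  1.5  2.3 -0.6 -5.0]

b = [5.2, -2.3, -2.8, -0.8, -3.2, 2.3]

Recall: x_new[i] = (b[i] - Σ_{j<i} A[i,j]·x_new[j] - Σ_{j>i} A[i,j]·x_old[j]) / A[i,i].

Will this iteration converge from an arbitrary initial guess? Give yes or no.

Diagonal D = diag(-4, 2.9, -5.9, 7.9, -5.5, -5); L, U strict lower/upper.
Gauss-Seidel: T = -(D+L)⁻¹U, row 0 first, T[0,5] = -(0.9)/(-4) = +0.2250; later rows by forward substitution.
  T[0,:] = [+0.0000  -0.7750  +0.6750  +0.1000  -0.2250  +0.2250]
  T[1,:] = [+0.0000  +0.5612  -0.3164  +0.2379  -0.2164  +0.2509]
  T[2,:] = [+0.0000  +0.1227  -0.0046  +0.7954  -0.1385  +0.6505]
  T[3,:] = [+0.0000  -0.5431  +0.4285  +0.2122  -0.4215  +0.5868]
  T[4,:] = [+0.0000  +0.7041  -0.5514  -0.2696  +0.1897  +0.0498]
  T[5,:] = [+0.0000  +0.4396  -0.2870  +0.4411  -0.2491  +0.4686]
eigenvalue magnitudes: 1.1647, 0.4665, 0.4665, 0.3761, 0.0850, 0.0000.
ρ = 1.1647; 1.1647 > 1 ⇒ diverges.

no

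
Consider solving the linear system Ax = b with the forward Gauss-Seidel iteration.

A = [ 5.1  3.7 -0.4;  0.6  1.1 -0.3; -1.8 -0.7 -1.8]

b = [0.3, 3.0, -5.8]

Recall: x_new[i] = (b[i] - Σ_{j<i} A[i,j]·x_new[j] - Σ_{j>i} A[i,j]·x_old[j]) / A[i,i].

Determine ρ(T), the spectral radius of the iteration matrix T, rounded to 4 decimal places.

Let D = diag(5.1, 1.1, -1.8); L, U the strict triangles.
Gauss-Seidel: T = -(D+L)⁻¹U, row 0 first, T[0,2] = -(-0.4)/(5.1) = +0.0784; later rows by forward substitution.
  T[0,:] = [+0.0000, -0.7255, +0.0784]
  T[1,:] = [+0.0000, +0.3957, +0.2299]
  T[2,:] = [+0.0000, +0.5716, -0.1679]
moduli |λ_i(T)| = 0.5731, 0.3452, 0.0000.
ρ = 0.5731; 0.5731 < 1: convergent.

0.5731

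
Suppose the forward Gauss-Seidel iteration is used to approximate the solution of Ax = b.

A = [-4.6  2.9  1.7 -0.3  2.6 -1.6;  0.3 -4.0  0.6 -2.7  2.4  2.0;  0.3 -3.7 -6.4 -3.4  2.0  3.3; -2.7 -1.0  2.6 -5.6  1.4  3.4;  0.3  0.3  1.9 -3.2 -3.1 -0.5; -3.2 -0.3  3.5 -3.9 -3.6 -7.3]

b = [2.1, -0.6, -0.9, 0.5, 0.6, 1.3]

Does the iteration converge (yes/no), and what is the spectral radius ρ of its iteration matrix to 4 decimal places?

A = D + L + U where D = diag(-4.6, -4, -6.4, -5.6, -3.1, -7.3).
GS T = -(D+L)⁻¹U: row 0 first, T[0,1] = -(2.9)/(-4.6) = +0.6304; later rows by forward substitution.
  T[0,:] = [+0.0000  +0.6304  +0.3696  -0.0652  +0.5652  -0.3478]
  T[1,:] = [+0.0000  +0.0473  +0.1777  -0.6799  +0.6424  +0.4739]
  T[2,:] = [+0.0000  +0.0022  -0.0854  -0.1412  -0.0324  +0.2253]
  T[3,:] = [+0.0000  -0.3114  -0.2496  +0.0873  -0.1523  +0.7948]
  T[4,:] = [+0.0000  +0.3884  +0.2582  -0.2488  +0.2542  -0.8315]
  T[5,:] = [+0.0000  -0.3024  -0.2043  +0.0649  -0.3337  +0.2264]
|eigenvalues of T|: 1.2157, 0.4233, 0.4233, 0.1451, 0.0281, 0.0000.
spectral radius ρ = 1.2157; 1.2157 > 1: divergent.

no, ρ = 1.2157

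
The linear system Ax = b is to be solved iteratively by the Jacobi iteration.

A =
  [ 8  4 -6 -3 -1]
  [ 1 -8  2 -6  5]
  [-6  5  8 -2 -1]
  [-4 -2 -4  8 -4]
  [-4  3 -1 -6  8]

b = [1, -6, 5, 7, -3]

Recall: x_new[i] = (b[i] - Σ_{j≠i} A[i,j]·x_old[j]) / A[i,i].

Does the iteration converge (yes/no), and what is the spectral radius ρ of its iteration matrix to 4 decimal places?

Write A = D+L+U with D = diag(8, -8, 8, 8, 8).
Jacobi T = -D⁻¹(L+U): T[1,2] = -(2)/(-8) = +0.2500; T[1,1] = 0.
  T[0,:] = [+0.0000 -0.5000 +0.7500 +0.3750 +0.1250]
  T[1,:] = [+0.1250 +0.0000 +0.2500 -0.7500 +0.6250]
  T[2,:] = [+0.7500 -0.6250 +0.0000 +0.2500 +0.1250]
  T[3,:] = [+0.5000 +0.2500 +0.5000 +0.0000 +0.5000]
  T[4,:] = [+0.5000 -0.3750 +0.1250 +0.7500 +0.0000]
|eigenvalues of T|: 1.2518, 0.7772, 0.7772, 0.7341, 0.1554.
spectral radius ρ = 1.2518; 1.2518 > 1 ⇒ diverges.

no, ρ = 1.2518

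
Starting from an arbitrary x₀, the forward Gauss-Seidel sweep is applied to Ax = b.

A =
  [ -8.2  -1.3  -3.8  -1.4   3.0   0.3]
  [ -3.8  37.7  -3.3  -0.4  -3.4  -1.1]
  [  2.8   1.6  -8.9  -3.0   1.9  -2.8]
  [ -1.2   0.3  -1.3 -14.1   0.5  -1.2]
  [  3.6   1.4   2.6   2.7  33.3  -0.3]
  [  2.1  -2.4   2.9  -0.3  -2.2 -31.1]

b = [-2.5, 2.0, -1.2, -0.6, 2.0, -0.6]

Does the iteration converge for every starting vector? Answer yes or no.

yes

Let D = diag(-8.2, 37.7, -8.9, -14.1, 33.3, -31.1); L, U the strict triangles.
T_GS = -(D+L)⁻¹U: row 0 first, T[0,4] = -(3)/(-8.2) = +0.3659; later rows by forward substitution.
  T[0,:] = [+0.0000  -0.1585  -0.4634  -0.1707  +0.3659  +0.0366]
  T[1,:] = [+0.0000  -0.0160  +0.0408  -0.0066  +0.1271  +0.0329]
  T[2,:] = [+0.0000  -0.0527  -0.1385  -0.3920  +0.3514  -0.2972]
  T[3,:] = [+0.0000  +0.0180  +0.0531  +0.0505  -0.0254  -0.0601]
  T[4,:] = [+0.0000  +0.0205  +0.0549  +0.0452  -0.0703  +0.0318]
  T[5,:] = [+0.0000  -0.0160  -0.0517  -0.0513  +0.0529  -0.0294]
|roots of det(T-λI)|: 0.2594, 0.0873, 0.0873, 0.0391, 0.0013, 0.0000.
ρ(T) = max|λ| = 0.2594; 0.2594 < 1 ⇒ converges.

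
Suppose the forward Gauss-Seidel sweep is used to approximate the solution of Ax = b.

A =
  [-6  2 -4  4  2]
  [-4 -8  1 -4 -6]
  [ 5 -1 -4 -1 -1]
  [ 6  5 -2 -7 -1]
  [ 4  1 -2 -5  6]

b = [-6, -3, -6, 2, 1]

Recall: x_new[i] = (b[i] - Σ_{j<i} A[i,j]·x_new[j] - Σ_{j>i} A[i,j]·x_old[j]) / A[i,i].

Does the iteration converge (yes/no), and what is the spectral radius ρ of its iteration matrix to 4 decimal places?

no, ρ = 1.3079

A = D + L + U where D = diag(-6, -8, -4, -7, 6).
Gauss-Seidel: T = -(D+L)⁻¹U, row 0 first, T[0,3] = -(4)/(-6) = +0.6667; later rows by forward substitution.
  T[0,:] = [+0.0000 +0.3333 -0.6667 +0.6667 +0.3333]
  T[1,:] = [+0.0000 -0.1667 +0.4583 -0.8333 -0.9167]
  T[2,:] = [+0.0000 +0.4583 -0.9479 +0.7917 +0.3958]
  T[3,:] = [+0.0000 +0.0357 +0.0268 -0.2500 -0.6250]
  T[4,:] = [+0.0000 -0.0119 +0.0744 -0.2500 -0.4583]
|eigenvalues of T|: 1.3079, 0.5358, 0.0376, 0.0376, 0.0000.
ρ = 1.3079; 1.3079 > 1: divergent.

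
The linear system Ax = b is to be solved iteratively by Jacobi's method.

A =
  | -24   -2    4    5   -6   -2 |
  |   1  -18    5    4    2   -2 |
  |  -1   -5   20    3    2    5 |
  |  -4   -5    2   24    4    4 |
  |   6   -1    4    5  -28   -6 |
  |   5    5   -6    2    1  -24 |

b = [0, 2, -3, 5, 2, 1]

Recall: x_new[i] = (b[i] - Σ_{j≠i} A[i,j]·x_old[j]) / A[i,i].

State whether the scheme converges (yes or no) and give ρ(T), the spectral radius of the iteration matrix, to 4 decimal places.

yes, ρ = 0.5303

A = D + L + U where D = diag(-24, -18, 20, 24, -28, -24).
Jacobi: T = -D⁻¹(L+U), T[5,4] = -(1)/(-24) = +0.0417; T[5,5] = 0.
  T[0,:] = [+0.0000  -0.0833  +0.1667  +0.2083  -0.2500  -0.0833]
  T[1,:] = [+0.0556  +0.0000  +0.2778  +0.2222  +0.1111  -0.1111]
  T[2,:] = [+0.0500  +0.2500  +0.0000  -0.1500  -0.1000  -0.2500]
  T[3,:] = [+0.1667  +0.2083  -0.0833  +0.0000  -0.1667  -0.1667]
  T[4,:] = [+0.2143  -0.0357  +0.1429  +0.1786  +0.0000  -0.2143]
  T[5,:] = [+0.2083  +0.2083  -0.2500  +0.0833  +0.0417  +0.0000]
|λ(T)| sorted: 0.5303, 0.3547, 0.3547, 0.2310, 0.2310, 0.0286.
spectral radius ρ = 0.5303; 0.5303 < 1, so it converges for any x₀.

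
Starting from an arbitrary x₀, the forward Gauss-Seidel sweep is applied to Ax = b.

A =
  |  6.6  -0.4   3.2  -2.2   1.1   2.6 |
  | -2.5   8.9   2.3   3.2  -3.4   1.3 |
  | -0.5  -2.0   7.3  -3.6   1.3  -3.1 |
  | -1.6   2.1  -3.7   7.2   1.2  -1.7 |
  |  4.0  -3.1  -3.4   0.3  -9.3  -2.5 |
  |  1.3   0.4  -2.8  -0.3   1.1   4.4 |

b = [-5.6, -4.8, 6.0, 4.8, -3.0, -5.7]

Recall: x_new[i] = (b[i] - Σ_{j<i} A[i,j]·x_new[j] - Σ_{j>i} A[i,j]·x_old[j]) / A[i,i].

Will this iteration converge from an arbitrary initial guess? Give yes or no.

yes

Let D = diag(6.6, 8.9, 7.3, 7.2, -9.3, 4.4); L, U the strict triangles.
T_GS = -(D+L)⁻¹U: row 0 first, T[0,5] = -(2.6)/(6.6) = -0.3939; later rows by forward substitution.
  T[0,:] = [+0.0000, +0.0606, -0.4848, +0.3333, -0.1667, -0.3939]
  T[1,:] = [+0.0000, +0.0170, -0.3946, -0.2659, +0.3352, -0.2567]
  T[2,:] = [+0.0000, +0.0088, -0.1413, +0.4431, -0.0977, +0.3273]
  T[3,:] = [+0.0000, +0.0130, -0.0653, +0.3794, -0.3517, +0.3917]
  T[4,:] = [+0.0000, +0.0176, -0.0274, +0.0822, -0.1591, -0.4597]
  T[5,:] = [+0.0000, -0.0174, +0.0916, +0.2130, -0.0276, +0.4897]
|eigenvalues of T|: 0.8254, 0.2624, 0.2624, 0.1778, 0.0101, 0.0000.
spectral radius ρ = 0.8254; 0.8254 < 1 ⇒ converges.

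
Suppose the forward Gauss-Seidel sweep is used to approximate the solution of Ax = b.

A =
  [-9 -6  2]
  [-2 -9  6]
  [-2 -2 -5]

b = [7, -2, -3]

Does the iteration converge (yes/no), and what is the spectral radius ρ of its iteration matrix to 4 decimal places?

Split A = D + L + U, D = diag(-9, -9, -5).
T_GS = -(D+L)⁻¹U: row 0 first, T[0,1] = -(-6)/(-9) = -0.6667; later rows by forward substitution.
  T[0,:] = [+0.0000  -0.6667  +0.2222]
  T[1,:] = [+0.0000  +0.1481  +0.6173]
  T[2,:] = [+0.0000  +0.2074  -0.3358]
|roots of det(T-λI)|: 0.5258, 0.3381, 0.0000.
ρ(T) = max|λ| = 0.5258; 0.5258 < 1, so it converges for any x₀.

yes, ρ = 0.5258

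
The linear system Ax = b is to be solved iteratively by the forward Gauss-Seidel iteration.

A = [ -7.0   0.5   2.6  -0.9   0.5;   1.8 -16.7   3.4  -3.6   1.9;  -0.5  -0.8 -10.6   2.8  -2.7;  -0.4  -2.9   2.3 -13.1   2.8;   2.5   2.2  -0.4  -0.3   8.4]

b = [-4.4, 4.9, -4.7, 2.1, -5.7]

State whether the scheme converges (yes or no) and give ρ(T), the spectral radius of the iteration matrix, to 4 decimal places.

yes, ρ = 0.2684

Split A = D + L + U, D = diag(-7, -16.7, -10.6, -13.1, 8.4).
Gauss-Seidel: T = -(D+L)⁻¹U, row 0 first, T[0,2] = -(2.6)/(-7) = +0.3714; later rows by forward substitution.
  T[0,:] = [+0.0000 +0.0714 +0.3714 -0.1286 +0.0714]
  T[1,:] = [+0.0000 +0.0077 +0.2436 -0.2294 +0.1215]
  T[2,:] = [+0.0000 -0.0040 -0.0359 +0.2875 -0.2673]
  T[3,:] = [+0.0000 -0.0046 -0.0716 +0.1052 +0.1377]
  T[4,:] = [+0.0000 -0.0236 -0.1786 +0.1158 -0.0609]
eigenvalue magnitudes: 0.2684, 0.1897, 0.1897, 0.0253, 0.0000.
ρ = 0.2684; 0.2684 < 1: convergent.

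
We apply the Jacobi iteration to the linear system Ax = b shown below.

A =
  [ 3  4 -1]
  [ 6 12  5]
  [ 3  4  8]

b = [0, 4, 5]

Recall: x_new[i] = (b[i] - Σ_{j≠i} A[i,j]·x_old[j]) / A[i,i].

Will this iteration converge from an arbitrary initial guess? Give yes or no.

yes

Let D = diag(3, 12, 8); L, U the strict triangles.
Jacobi: T = -D⁻¹(L+U), T[1,0] = -(6)/(12) = -0.5000; T[1,1] = 0.
  T[0,:] = [+0.0000, -1.3333, +0.3333]
  T[1,:] = [-0.5000, +0.0000, -0.4167]
  T[2,:] = [-0.3750, -0.5000, +0.0000]
|eigenvalues of T|: 0.9397, 0.7660, 0.1736.
ρ(T) = max|λ| = 0.9397; 0.9397 < 1 ⇒ converges.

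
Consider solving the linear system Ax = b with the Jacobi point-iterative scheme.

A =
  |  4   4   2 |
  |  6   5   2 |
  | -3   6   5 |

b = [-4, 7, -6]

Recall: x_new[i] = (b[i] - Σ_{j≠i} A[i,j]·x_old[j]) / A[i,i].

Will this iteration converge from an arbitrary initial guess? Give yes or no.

Diagonal D = diag(4, 5, 5); L, U strict lower/upper.
T_J = -D⁻¹(L+U): T[0,1] = -(4)/(4) = -1.0000; T[0,0] = 0.
  T[0,:] = [+0.0000  -1.0000  -0.5000]
  T[1,:] = [-1.2000  +0.0000  -0.4000]
  T[2,:] = [+0.6000  -1.2000  +0.0000]
|roots of det(T-λI)|: 1.3204, 0.9292, 0.3912.
ρ(T) = max|λ| = 1.3204; 1.3204 > 1: divergent.

no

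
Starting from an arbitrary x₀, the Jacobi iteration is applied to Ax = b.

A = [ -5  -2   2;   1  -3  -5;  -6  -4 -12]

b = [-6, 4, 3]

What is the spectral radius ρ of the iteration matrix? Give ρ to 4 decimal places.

Diagonal D = diag(-5, -3, -12); L, U strict lower/upper.
Jacobi: T = -D⁻¹(L+U), T[2,1] = -(-4)/(-12) = -0.3333; T[2,2] = 0.
  T[0,:] = [+0.0000 -0.4000 +0.4000]
  T[1,:] = [+0.3333 +0.0000 -1.6667]
  T[2,:] = [-0.5000 -0.3333 +0.0000]
|eigenvalues of T|: 0.8248, 0.6768, 0.6768.
spectral radius ρ = 0.8248; 0.8248 < 1 ⇒ converges.

0.8248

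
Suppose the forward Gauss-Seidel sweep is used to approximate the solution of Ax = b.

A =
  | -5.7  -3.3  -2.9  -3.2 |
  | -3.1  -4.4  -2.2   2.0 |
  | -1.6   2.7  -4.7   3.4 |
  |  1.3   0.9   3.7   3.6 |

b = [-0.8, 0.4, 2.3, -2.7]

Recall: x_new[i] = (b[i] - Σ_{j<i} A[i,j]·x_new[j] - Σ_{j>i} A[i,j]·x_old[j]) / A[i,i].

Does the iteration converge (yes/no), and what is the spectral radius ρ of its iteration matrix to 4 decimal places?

no, ρ = 1.3691

Write A = D+L+U with D = diag(-5.7, -4.4, -4.7, 3.6).
T_GS = -(D+L)⁻¹U: row 0 first, T[0,3] = -(-3.2)/(-5.7) = -0.5614; later rows by forward substitution.
  T[0,:] = [+0.0000 -0.5789 -0.5088 -0.5614]
  T[1,:] = [+0.0000 +0.4079 -0.1415 +0.8501]
  T[2,:] = [+0.0000 +0.4314 +0.0919 +1.4029]
  T[3,:] = [+0.0000 -0.3363 +0.1247 -1.4516]
moduli |λ_i(T)| = 1.3691, 0.2350, 0.2350, 0.0000.
ρ = 1.3691; 1.3691 > 1, so it fails to converge.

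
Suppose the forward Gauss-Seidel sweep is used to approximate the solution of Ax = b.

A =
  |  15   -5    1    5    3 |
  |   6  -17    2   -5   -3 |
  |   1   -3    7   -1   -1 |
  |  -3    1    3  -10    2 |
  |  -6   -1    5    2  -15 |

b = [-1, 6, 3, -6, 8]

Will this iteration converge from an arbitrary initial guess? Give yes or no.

yes

Write A = D+L+U with D = diag(15, -17, 7, -10, -15).
T_GS = -(D+L)⁻¹U: row 0 first, T[0,4] = -(3)/(15) = -0.2000; later rows by forward substitution.
  T[0,:] = [+0.0000 +0.3333 -0.0667 -0.3333 -0.2000]
  T[1,:] = [+0.0000 +0.1176 +0.0941 -0.4118 -0.2471]
  T[2,:] = [+0.0000 +0.0028 +0.0499 +0.0140 +0.0655]
  T[3,:] = [+0.0000 -0.0874 +0.0444 +0.0630 +0.2550]
  T[4,:] = [+0.0000 -0.1519 +0.0429 +0.1739 +0.1523]
moduli |λ_i(T)| = 0.5226, 0.1210, 0.1210, 0.0586, 0.0000.
ρ(T) = max|λ| = 0.5226; 0.5226 < 1, so it converges for any x₀.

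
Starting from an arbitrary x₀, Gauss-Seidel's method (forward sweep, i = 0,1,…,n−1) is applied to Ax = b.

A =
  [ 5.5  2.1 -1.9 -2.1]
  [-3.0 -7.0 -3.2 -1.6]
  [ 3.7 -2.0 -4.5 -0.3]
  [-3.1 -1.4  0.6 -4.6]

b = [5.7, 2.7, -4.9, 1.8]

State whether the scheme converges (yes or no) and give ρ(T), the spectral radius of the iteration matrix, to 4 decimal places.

Write A = D+L+U with D = diag(5.5, -7, -4.5, -4.6).
T_GS = -(D+L)⁻¹U: row 0 first, T[0,2] = -(-1.9)/(5.5) = +0.3455; later rows by forward substitution.
  T[0,:] = [+0.0000 -0.3818 +0.3455 +0.3818]
  T[1,:] = [+0.0000 +0.1636 -0.6052 -0.3922]
  T[2,:] = [+0.0000 -0.3867 +0.5530 +0.4216]
  T[3,:] = [+0.0000 +0.1571 +0.0235 -0.0830]
|roots of det(T-λI)|: 0.8279, 0.0973, 0.0973, 0.0000.
ρ(T) = max|λ| = 0.8279; 0.8279 < 1, so it converges for any x₀.

yes, ρ = 0.8279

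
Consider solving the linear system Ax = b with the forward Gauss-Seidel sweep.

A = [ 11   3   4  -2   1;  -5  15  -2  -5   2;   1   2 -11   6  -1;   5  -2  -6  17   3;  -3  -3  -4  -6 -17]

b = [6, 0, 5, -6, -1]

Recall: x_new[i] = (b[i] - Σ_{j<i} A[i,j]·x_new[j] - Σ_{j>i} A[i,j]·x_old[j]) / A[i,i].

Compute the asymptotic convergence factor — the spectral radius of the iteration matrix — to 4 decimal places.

0.5211

Let D = diag(11, 15, -11, 17, -17); L, U the strict triangles.
GS T = -(D+L)⁻¹U: row 0 first, T[0,1] = -(3)/(11) = -0.2727; later rows by forward substitution.
  T[0,:] = [+0.0000, -0.2727, -0.3636, +0.1818, -0.0909]
  T[1,:] = [+0.0000, -0.0909, +0.0121, +0.3939, -0.1636]
  T[2,:] = [+0.0000, -0.0413, -0.0309, +0.6336, -0.1289]
  T[3,:] = [+0.0000, +0.0549, +0.0975, +0.2165, -0.2145]
  T[4,:] = [+0.0000, +0.0545, +0.0349, -0.3271, +0.1510]
moduli |λ_i(T)| = 0.5211, 0.2795, 0.0672, 0.0631, 0.0000.
ρ(T) = max|λ| = 0.5211; 0.5211 < 1: convergent.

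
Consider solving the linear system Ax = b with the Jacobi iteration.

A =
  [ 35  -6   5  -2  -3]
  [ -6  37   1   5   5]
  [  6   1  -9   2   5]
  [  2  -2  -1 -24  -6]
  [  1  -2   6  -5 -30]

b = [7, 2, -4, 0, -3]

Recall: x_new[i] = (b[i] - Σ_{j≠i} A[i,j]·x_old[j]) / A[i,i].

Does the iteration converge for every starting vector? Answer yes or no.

yes

Write A = D+L+U with D = diag(35, 37, -9, -24, -30).
Jacobi: T = -D⁻¹(L+U), T[0,1] = -(-6)/(35) = +0.1714; T[0,0] = 0.
  T[0,:] = [+0.0000, +0.1714, -0.1429, +0.0571, +0.0857]
  T[1,:] = [+0.1622, +0.0000, -0.0270, -0.1351, -0.1351]
  T[2,:] = [+0.6667, +0.1111, +0.0000, +0.2222, +0.5556]
  T[3,:] = [+0.0833, -0.0833, -0.0417, +0.0000, -0.2500]
  T[4,:] = [+0.0333, -0.0667, +0.2000, -0.1667, +0.0000]
eigenvalue magnitudes: 0.3902, 0.2679, 0.2053, 0.2053, 0.1044.
spectral radius ρ = 0.3902; 0.3902 < 1, so it converges for any x₀.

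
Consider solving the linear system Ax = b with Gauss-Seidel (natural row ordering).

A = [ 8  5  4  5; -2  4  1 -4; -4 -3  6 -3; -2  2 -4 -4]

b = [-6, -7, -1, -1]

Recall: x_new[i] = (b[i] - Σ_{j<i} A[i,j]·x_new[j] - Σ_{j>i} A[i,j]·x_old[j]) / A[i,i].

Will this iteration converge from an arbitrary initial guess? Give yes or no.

Diagonal D = diag(8, 4, 6, -4); L, U strict lower/upper.
GS T = -(D+L)⁻¹U: row 0 first, T[0,2] = -(4)/(8) = -0.5000; later rows by forward substitution.
  T[0,:] = [+0.0000, -0.6250, -0.5000, -0.6250]
  T[1,:] = [+0.0000, -0.3125, -0.5000, +0.6875]
  T[2,:] = [+0.0000, -0.5729, -0.5833, +0.4271]
  T[3,:] = [+0.0000, +0.7292, +0.5833, +0.2292]
|λ(T)| sorted: 1.4280, 0.7236, 0.0378, 0.0000.
ρ = 1.4280; 1.4280 > 1: divergent.

no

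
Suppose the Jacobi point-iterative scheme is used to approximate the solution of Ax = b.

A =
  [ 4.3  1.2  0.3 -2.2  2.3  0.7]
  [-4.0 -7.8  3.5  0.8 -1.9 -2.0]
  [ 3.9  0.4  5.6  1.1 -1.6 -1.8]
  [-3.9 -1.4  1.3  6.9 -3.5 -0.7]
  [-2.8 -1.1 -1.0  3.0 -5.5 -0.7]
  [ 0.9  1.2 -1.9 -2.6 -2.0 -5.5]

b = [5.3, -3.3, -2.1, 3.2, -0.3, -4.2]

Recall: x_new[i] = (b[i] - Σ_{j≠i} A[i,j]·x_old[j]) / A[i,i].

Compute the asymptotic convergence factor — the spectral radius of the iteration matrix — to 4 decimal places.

1.1644

Write A = D+L+U with D = diag(4.3, -7.8, 5.6, 6.9, -5.5, -5.5).
T_J = -D⁻¹(L+U): T[4,5] = -(-0.7)/(-5.5) = -0.1273; T[4,4] = 0.
  T[0,:] = [+0.0000 -0.2791 -0.0698 +0.5116 -0.5349 -0.1628]
  T[1,:] = [-0.5128 +0.0000 +0.4487 +0.1026 -0.2436 -0.2564]
  T[2,:] = [-0.6964 -0.0714 +0.0000 -0.1964 +0.2857 +0.3214]
  T[3,:] = [+0.5652 +0.2029 -0.1884 +0.0000 +0.5072 +0.1014]
  T[4,:] = [-0.5091 -0.2000 -0.1818 +0.5455 +0.0000 -0.1273]
  T[5,:] = [+0.1636 +0.2182 -0.3455 -0.4727 -0.3636 +0.0000]
eigenvalue magnitudes: 1.1644, 0.7171, 0.5445, 0.4950, 0.4950, 0.0794.
spectral radius ρ = 1.1644; 1.1644 > 1: divergent.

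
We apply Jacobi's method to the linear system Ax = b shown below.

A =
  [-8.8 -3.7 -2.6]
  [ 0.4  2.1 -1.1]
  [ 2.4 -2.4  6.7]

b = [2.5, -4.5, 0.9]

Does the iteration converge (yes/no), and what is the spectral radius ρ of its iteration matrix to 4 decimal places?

Write A = D+L+U with D = diag(-8.8, 2.1, 6.7).
Jacobi T = -D⁻¹(L+U): T[0,2] = -(-2.6)/(-8.8) = -0.2955; T[0,0] = 0.
  T[0,:] = [+0.0000  -0.4205  -0.2955]
  T[1,:] = [-0.1905  +0.0000  +0.5238]
  T[2,:] = [-0.3582  +0.3582  +0.0000]
|λ(T)| sorted: 0.7155, 0.3721, 0.3721.
spectral radius ρ = 0.7155; 0.7155 < 1 ⇒ converges.

yes, ρ = 0.7155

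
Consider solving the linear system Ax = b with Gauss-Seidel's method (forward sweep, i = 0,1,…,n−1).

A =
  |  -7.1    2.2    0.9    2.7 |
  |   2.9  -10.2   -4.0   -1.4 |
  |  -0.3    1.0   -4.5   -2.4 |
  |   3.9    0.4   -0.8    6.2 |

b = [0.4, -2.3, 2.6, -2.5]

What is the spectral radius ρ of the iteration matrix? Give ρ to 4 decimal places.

0.5441

Diagonal D = diag(-7.1, -10.2, -4.5, 6.2); L, U strict lower/upper.
Gauss-Seidel: T = -(D+L)⁻¹U, row 0 first, T[0,1] = -(2.2)/(-7.1) = +0.3099; later rows by forward substitution.
  T[0,:] = [+0.0000, +0.3099, +0.1268, +0.3803]
  T[1,:] = [+0.0000, +0.0881, -0.3561, -0.0291]
  T[2,:] = [+0.0000, -0.0011, -0.0876, -0.5652]
  T[3,:] = [+0.0000, -0.2007, -0.0681, -0.3103]
|roots of det(T-λI)|: 0.5441, 0.2737, 0.2737, 0.0000.
ρ(T) = max|λ| = 0.5441; 0.5441 < 1, so it converges for any x₀.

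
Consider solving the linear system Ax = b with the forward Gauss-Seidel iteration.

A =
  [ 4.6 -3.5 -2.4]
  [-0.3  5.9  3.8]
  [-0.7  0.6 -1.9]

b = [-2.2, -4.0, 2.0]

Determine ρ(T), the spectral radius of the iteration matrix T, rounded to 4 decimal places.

A = D + L + U where D = diag(4.6, 5.9, -1.9).
GS T = -(D+L)⁻¹U: row 0 first, T[0,2] = -(-2.4)/(4.6) = +0.5217; later rows by forward substitution.
  T[0,:] = [+0.0000, +0.7609, +0.5217]
  T[1,:] = [+0.0000, +0.0387, -0.6175]
  T[2,:] = [+0.0000, -0.2681, -0.3872]
moduli |λ_i(T)| = 0.6335, 0.2850, 0.0000.
spectral radius ρ = 0.6335; 0.6335 < 1, so it converges for any x₀.

0.6335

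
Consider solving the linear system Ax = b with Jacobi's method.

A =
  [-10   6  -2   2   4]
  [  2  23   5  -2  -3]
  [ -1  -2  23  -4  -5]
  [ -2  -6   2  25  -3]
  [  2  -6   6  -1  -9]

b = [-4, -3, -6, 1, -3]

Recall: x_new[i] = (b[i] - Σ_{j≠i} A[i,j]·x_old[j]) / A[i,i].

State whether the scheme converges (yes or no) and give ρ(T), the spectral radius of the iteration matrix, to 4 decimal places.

yes, ρ = 0.5068

Diagonal D = diag(-10, 23, 23, 25, -9); L, U strict lower/upper.
Jacobi T = -D⁻¹(L+U): T[4,0] = -(2)/(-9) = +0.2222; T[4,4] = 0.
  T[0,:] = [+0.0000  +0.6000  -0.2000  +0.2000  +0.4000]
  T[1,:] = [-0.0870  +0.0000  -0.2174  +0.0870  +0.1304]
  T[2,:] = [+0.0435  +0.0870  +0.0000  +0.1739  +0.2174]
  T[3,:] = [+0.0800  +0.2400  -0.0800  +0.0000  +0.1200]
  T[4,:] = [+0.2222  -0.6667  +0.6667  -0.1111  +0.0000]
moduli |λ_i(T)| = 0.5068, 0.3458, 0.3458, 0.1128, 0.1128.
spectral radius ρ = 0.5068; 0.5068 < 1 ⇒ converges.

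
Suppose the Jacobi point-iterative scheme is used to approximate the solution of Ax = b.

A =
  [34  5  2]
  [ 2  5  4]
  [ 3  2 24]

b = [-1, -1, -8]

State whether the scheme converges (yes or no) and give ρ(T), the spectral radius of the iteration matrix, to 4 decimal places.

yes, ρ = 0.4158

Let D = diag(34, 5, 24); L, U the strict triangles.
Jacobi: T = -D⁻¹(L+U), T[2,0] = -(3)/(24) = -0.1250; T[2,2] = 0.
  T[0,:] = [+0.0000  -0.1471  -0.0588]
  T[1,:] = [-0.4000  +0.0000  -0.8000]
  T[2,:] = [-0.1250  -0.0833  +0.0000]
|λ(T)| sorted: 0.4158, 0.2641, 0.1518.
ρ(T) = max|λ| = 0.4158; 0.4158 < 1: convergent.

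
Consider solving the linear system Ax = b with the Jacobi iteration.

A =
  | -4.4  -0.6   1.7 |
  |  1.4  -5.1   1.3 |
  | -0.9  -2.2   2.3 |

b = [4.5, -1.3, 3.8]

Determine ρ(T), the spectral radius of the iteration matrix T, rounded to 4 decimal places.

Split A = D + L + U, D = diag(-4.4, -5.1, 2.3).
Jacobi: T = -D⁻¹(L+U), T[2,0] = -(-0.9)/(2.3) = +0.3913; T[2,2] = 0.
  T[0,:] = [+0.0000, -0.1364, +0.3864]
  T[1,:] = [+0.2745, +0.0000, +0.2549]
  T[2,:] = [+0.3913, +0.9565, +0.0000]
moduli |λ_i(T)| = 0.6956, 0.3554, 0.3554.
ρ(T) = max|λ| = 0.6956; 0.6956 < 1 ⇒ converges.

0.6956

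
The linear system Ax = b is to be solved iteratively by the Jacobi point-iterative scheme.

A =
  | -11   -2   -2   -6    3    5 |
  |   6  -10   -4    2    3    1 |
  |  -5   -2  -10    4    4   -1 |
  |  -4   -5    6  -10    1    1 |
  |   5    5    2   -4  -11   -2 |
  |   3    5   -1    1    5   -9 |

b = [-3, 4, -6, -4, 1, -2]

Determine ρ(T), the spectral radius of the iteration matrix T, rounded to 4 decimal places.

1.1681

Write A = D+L+U with D = diag(-11, -10, -10, -10, -11, -9).
T_J = -D⁻¹(L+U): T[3,2] = -(6)/(-10) = +0.6000; T[3,3] = 0.
  T[0,:] = [+0.0000 -0.1818 -0.1818 -0.5455 +0.2727 +0.4545]
  T[1,:] = [+0.6000 +0.0000 -0.4000 +0.2000 +0.3000 +0.1000]
  T[2,:] = [-0.5000 -0.2000 +0.0000 +0.4000 +0.4000 -0.1000]
  T[3,:] = [-0.4000 -0.5000 +0.6000 +0.0000 +0.1000 +0.1000]
  T[4,:] = [+0.4545 +0.4545 +0.1818 -0.3636 +0.0000 -0.1818]
  T[5,:] = [+0.3333 +0.5556 -0.1111 +0.1111 +0.5556 +0.0000]
|roots of det(T-λI)|: 1.1681, 0.7445, 0.6659, 0.6659, 0.3362, 0.3362.
ρ(T) = max|λ| = 1.1681; 1.1681 > 1: divergent.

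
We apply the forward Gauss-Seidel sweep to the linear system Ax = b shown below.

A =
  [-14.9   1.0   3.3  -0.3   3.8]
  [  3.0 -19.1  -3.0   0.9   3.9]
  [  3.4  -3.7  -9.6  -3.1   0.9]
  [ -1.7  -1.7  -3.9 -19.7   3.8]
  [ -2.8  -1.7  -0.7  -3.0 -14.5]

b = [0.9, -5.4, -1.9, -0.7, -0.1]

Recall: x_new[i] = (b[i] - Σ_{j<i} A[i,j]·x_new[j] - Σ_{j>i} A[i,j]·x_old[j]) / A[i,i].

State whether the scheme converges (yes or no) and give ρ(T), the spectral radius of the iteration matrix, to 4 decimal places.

Split A = D + L + U, D = diag(-14.9, -19.1, -9.6, -19.7, -14.5).
Gauss-Seidel: T = -(D+L)⁻¹U, row 0 first, T[0,3] = -(-0.3)/(-14.9) = -0.0201; later rows by forward substitution.
  T[0,:] = [+0.0000 +0.0671 +0.2215 -0.0201 +0.2550]
  T[1,:] = [+0.0000 +0.0105 -0.1223 +0.0440 +0.2442]
  T[2,:] = [+0.0000 +0.0197 +0.1256 -0.3470 +0.0899]
  T[3,:] = [+0.0000 -0.0106 -0.0334 +0.0666 +0.1320]
  T[4,:] = [+0.0000 -0.0130 -0.0276 +0.0017 -0.1095]
moduli |λ_i(T)| = 0.1934, 0.1113, 0.1113, 0.0530, 0.0000.
spectral radius ρ = 0.1934; 0.1934 < 1: convergent.

yes, ρ = 0.1934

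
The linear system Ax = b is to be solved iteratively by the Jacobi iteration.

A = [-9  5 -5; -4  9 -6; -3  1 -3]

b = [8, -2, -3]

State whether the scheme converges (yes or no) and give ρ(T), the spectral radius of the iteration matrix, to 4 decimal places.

no, ρ = 1.1859

Split A = D + L + U, D = diag(-9, 9, -3).
T_J = -D⁻¹(L+U): T[1,2] = -(-6)/(9) = +0.6667; T[1,1] = 0.
  T[0,:] = [+0.0000 +0.5556 -0.5556]
  T[1,:] = [+0.4444 +0.0000 +0.6667]
  T[2,:] = [-1.0000 +0.3333 +0.0000]
|eigenvalues of T|: 1.1859, 0.6178, 0.6178.
ρ(T) = max|λ| = 1.1859; 1.1859 > 1, so it fails to converge.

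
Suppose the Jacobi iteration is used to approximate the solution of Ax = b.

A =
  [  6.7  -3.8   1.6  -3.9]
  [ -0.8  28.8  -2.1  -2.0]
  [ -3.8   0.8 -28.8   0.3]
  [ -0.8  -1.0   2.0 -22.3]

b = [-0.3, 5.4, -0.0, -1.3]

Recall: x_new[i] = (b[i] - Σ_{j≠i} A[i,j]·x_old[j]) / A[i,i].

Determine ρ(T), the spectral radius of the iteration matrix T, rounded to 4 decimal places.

Diagonal D = diag(6.7, 28.8, -28.8, -22.3); L, U strict lower/upper.
Jacobi: T = -D⁻¹(L+U), T[2,0] = -(-3.8)/(-28.8) = -0.1319; T[2,2] = 0.
  T[0,:] = [+0.0000, +0.5672, -0.2388, +0.5821]
  T[1,:] = [+0.0278, +0.0000, +0.0729, +0.0694]
  T[2,:] = [-0.1319, +0.0278, +0.0000, +0.0104]
  T[3,:] = [-0.0359, -0.0448, +0.0897, +0.0000]
|eigenvalues of T|: 0.2784, 0.2284, 0.2284, 0.0031.
ρ = 0.2784; 0.2784 < 1 ⇒ converges.

0.2784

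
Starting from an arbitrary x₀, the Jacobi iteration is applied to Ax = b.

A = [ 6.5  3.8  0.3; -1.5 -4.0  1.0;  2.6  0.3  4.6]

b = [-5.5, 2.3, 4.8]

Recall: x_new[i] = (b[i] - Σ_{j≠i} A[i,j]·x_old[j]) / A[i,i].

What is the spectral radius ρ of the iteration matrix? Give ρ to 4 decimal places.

Diagonal D = diag(6.5, -4, 4.6); L, U strict lower/upper.
Jacobi: T = -D⁻¹(L+U), T[1,0] = -(-1.5)/(-4) = -0.3750; T[1,1] = 0.
  T[0,:] = [+0.0000, -0.5846, -0.0462]
  T[1,:] = [-0.3750, +0.0000, +0.2500]
  T[2,:] = [-0.5652, -0.0652, +0.0000]
|λ(T)| sorted: 0.6034, 0.3675, 0.3675.
ρ = 0.6034; 0.6034 < 1, so it converges for any x₀.

0.6034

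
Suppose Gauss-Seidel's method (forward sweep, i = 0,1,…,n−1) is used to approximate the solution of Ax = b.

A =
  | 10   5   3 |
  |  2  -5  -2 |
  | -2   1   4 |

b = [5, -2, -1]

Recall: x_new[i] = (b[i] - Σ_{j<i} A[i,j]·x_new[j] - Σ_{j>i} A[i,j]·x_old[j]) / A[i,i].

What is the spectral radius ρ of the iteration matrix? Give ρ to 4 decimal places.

Write A = D+L+U with D = diag(10, -5, 4).
Gauss-Seidel: T = -(D+L)⁻¹U, row 0 first, T[0,2] = -(3)/(10) = -0.3000; later rows by forward substitution.
  T[0,:] = [+0.0000 -0.5000 -0.3000]
  T[1,:] = [+0.0000 -0.2000 -0.5200]
  T[2,:] = [+0.0000 -0.2000 -0.0200]
|λ(T)| sorted: 0.4448, 0.2248, 0.0000.
ρ(T) = max|λ| = 0.4448; 0.4448 < 1: convergent.

0.4448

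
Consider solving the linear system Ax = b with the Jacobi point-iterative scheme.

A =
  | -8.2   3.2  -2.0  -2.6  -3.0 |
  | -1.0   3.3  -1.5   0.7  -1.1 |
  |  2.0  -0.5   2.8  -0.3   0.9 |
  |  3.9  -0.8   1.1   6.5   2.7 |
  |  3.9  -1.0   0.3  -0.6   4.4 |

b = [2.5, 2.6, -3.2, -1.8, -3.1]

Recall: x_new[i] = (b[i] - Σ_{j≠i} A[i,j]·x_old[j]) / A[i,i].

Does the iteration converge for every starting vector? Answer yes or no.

Write A = D+L+U with D = diag(-8.2, 3.3, 2.8, 6.5, 4.4).
Jacobi T = -D⁻¹(L+U): T[2,0] = -(2)/(2.8) = -0.7143; T[2,2] = 0.
  T[0,:] = [+0.0000 +0.3902 -0.2439 -0.3171 -0.3659]
  T[1,:] = [+0.3030 +0.0000 +0.4545 -0.2121 +0.3333]
  T[2,:] = [-0.7143 +0.1786 +0.0000 +0.1071 -0.3214]
  T[3,:] = [-0.6000 +0.1231 -0.1692 +0.0000 -0.4154]
  T[4,:] = [-0.8864 +0.2273 -0.0682 +0.1364 +0.0000]
moduli |λ_i(T)| = 1.1260, 0.5543, 0.5543, 0.2216, 0.1215.
spectral radius ρ = 1.1260; 1.1260 > 1 ⇒ diverges.

no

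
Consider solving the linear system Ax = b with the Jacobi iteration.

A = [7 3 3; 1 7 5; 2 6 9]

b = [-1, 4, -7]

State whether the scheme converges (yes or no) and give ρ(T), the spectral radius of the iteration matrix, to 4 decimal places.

Split A = D + L + U, D = diag(7, 7, 9).
Jacobi: T = -D⁻¹(L+U), T[0,2] = -(3)/(7) = -0.4286; T[0,0] = 0.
  T[0,:] = [+0.0000 -0.4286 -0.4286]
  T[1,:] = [-0.1429 +0.0000 -0.7143]
  T[2,:] = [-0.2222 -0.6667 +0.0000]
|λ(T)| sorted: 0.8705, 0.6890, 0.1815.
ρ(T) = max|λ| = 0.8705; 0.8705 < 1 ⇒ converges.

yes, ρ = 0.8705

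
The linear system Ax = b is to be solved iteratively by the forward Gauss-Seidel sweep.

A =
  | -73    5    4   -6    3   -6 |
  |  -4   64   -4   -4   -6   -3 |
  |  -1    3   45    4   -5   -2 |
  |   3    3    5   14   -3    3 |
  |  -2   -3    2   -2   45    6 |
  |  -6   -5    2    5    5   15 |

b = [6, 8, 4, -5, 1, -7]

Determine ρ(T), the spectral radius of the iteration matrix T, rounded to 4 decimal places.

0.1823

A = D + L + U where D = diag(-73, 64, 45, 14, 45, 15).
Gauss-Seidel: T = -(D+L)⁻¹U, row 0 first, T[0,4] = -(3)/(-73) = +0.0411; later rows by forward substitution.
  T[0,:] = [+0.0000  +0.0685  +0.0548  -0.0822  +0.0411  -0.0822]
  T[1,:] = [+0.0000  +0.0043  +0.0659  +0.0574  +0.0963  +0.0417]
  T[2,:] = [+0.0000  +0.0012  -0.0032  -0.0945  +0.1056  +0.0398]
  T[3,:] = [+0.0000  -0.0160  -0.0247  +0.0391  +0.1471  -0.2198]
  T[4,:] = [+0.0000  +0.0026  +0.0059  +0.0061  +0.0101  -0.1457]
  T[5,:] = [+0.0000  +0.0332  +0.0506  -0.0162  -0.0179  +0.0976]
eigenvalue magnitudes: 0.1823, 0.0843, 0.0824, 0.0824, 0.0417, 0.0000.
ρ(T) = max|λ| = 0.1823; 0.1823 < 1: convergent.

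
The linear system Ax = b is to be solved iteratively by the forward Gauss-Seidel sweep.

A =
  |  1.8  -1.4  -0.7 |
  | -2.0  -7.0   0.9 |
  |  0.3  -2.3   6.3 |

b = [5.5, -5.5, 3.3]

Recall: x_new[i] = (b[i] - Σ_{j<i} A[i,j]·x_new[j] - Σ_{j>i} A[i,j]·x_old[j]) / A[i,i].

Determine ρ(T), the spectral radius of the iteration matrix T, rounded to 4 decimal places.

0.2119

Write A = D+L+U with D = diag(1.8, -7, 6.3).
T_GS = -(D+L)⁻¹U: row 0 first, T[0,1] = -(-1.4)/(1.8) = +0.7778; later rows by forward substitution.
  T[0,:] = [+0.0000, +0.7778, +0.3889]
  T[1,:] = [+0.0000, -0.2222, +0.0175]
  T[2,:] = [+0.0000, -0.1182, -0.0121]
|λ(T)| sorted: 0.2119, 0.0225, 0.0000.
ρ = 0.2119; 0.2119 < 1 ⇒ converges.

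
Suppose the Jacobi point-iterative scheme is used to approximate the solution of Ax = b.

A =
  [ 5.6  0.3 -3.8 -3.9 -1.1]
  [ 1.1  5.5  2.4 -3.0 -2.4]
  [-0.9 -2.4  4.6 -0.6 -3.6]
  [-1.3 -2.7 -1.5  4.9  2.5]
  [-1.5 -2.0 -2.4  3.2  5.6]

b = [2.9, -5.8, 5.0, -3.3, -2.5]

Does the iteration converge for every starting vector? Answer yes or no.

Diagonal D = diag(5.6, 5.5, 4.6, 4.9, 5.6); L, U strict lower/upper.
T_J = -D⁻¹(L+U): T[2,3] = -(-0.6)/(4.6) = +0.1304; T[2,2] = 0.
  T[0,:] = [+0.0000 -0.0536 +0.6786 +0.6964 +0.1964]
  T[1,:] = [-0.2000 +0.0000 -0.4364 +0.5455 +0.4364]
  T[2,:] = [+0.1957 +0.5217 +0.0000 +0.1304 +0.7826]
  T[3,:] = [+0.2653 +0.5510 +0.3061 +0.0000 -0.5102]
  T[4,:] = [+0.2679 +0.3571 +0.4286 -0.5714 +0.0000]
|eigenvalues of T|: 1.2373, 0.6672, 0.6672, 0.3059, 0.2111.
ρ(T) = max|λ| = 1.2373; 1.2373 > 1 ⇒ diverges.

no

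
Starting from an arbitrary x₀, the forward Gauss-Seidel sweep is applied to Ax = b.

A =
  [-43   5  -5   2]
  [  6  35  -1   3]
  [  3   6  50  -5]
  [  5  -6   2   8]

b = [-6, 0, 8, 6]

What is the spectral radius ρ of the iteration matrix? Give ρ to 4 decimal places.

0.2260

Let D = diag(-43, 35, 50, 8); L, U the strict triangles.
GS T = -(D+L)⁻¹U: row 0 first, T[0,3] = -(2)/(-43) = +0.0465; later rows by forward substitution.
  T[0,:] = [+0.0000 +0.1163 -0.1163 +0.0465]
  T[1,:] = [+0.0000 -0.0199 +0.0485 -0.0937]
  T[2,:] = [+0.0000 -0.0046 +0.0012 +0.1085]
  T[3,:] = [+0.0000 -0.0865 +0.1088 -0.1264]
|λ(T)| sorted: 0.2260, 0.0670, 0.0137, 0.0000.
spectral radius ρ = 0.2260; 0.2260 < 1: convergent.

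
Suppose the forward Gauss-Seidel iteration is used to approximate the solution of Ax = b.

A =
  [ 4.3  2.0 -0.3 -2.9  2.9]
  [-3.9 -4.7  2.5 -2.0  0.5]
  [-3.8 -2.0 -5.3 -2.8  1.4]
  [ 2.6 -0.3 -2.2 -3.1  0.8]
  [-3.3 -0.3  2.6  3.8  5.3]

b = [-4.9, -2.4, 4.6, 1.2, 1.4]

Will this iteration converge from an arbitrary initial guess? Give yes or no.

no

Diagonal D = diag(4.3, -4.7, -5.3, -3.1, 5.3); L, U strict lower/upper.
GS T = -(D+L)⁻¹U: row 0 first, T[0,2] = -(-0.3)/(4.3) = +0.0698; later rows by forward substitution.
  T[0,:] = [+0.0000 -0.4651 +0.0698 +0.6744 -0.6744]
  T[1,:] = [+0.0000 +0.3859 +0.4740 -0.9852 +0.6660]
  T[2,:] = [+0.0000 +0.1878 -0.2289 -0.6401 +0.4964]
  T[3,:] = [+0.0000 -0.5608 +0.1751 +1.1152 -0.7243]
  T[4,:] = [+0.0000 +0.0421 +0.0570 -0.1214 -0.1064]
eigenvalue magnitudes: 1.6691, 0.2343, 0.2343, 0.2292, 0.0000.
ρ = 1.6691; 1.6691 > 1 ⇒ diverges.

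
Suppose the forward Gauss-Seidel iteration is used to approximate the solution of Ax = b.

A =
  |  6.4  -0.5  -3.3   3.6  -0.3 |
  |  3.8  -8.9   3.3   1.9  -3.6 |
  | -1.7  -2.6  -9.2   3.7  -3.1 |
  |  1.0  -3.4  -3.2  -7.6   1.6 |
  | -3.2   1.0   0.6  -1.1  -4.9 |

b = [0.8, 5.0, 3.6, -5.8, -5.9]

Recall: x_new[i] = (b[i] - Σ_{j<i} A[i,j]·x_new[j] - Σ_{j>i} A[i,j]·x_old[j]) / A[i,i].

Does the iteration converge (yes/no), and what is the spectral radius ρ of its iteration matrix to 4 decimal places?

yes, ρ = 0.8272

Let D = diag(6.4, -8.9, -9.2, -7.6, -4.9); L, U the strict triangles.
Gauss-Seidel: T = -(D+L)⁻¹U, row 0 first, T[0,2] = -(-3.3)/(6.4) = +0.5156; later rows by forward substitution.
  T[0,:] = [+0.0000 +0.0781 +0.5156 -0.5625 +0.0469]
  T[1,:] = [+0.0000 +0.0334 +0.5909 -0.0267 -0.3845]
  T[2,:] = [+0.0000 -0.0239 -0.2623 +0.5137 -0.2370]
  T[3,:] = [+0.0000 +0.0054 -0.0861 -0.2784 +0.4885]
  T[4,:] = [+0.0000 -0.0483 -0.2289 +0.4873 -0.2478]
|eigenvalues of T|: 0.8272, 0.1315, 0.1213, 0.1213, 0.0000.
ρ = 0.8272; 0.8272 < 1: convergent.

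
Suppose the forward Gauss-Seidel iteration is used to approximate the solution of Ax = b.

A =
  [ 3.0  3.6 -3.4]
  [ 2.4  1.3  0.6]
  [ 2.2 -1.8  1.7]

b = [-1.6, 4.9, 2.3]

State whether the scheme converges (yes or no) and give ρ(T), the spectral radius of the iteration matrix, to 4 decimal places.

no, ρ = 1.4667

Let D = diag(3, 1.3, 1.7); L, U the strict triangles.
Gauss-Seidel: T = -(D+L)⁻¹U, row 0 first, T[0,2] = -(-3.4)/(3) = +1.1333; later rows by forward substitution.
  T[0,:] = [+0.0000, -1.2000, +1.1333]
  T[1,:] = [+0.0000, +2.2154, -2.5538]
  T[2,:] = [+0.0000, +3.8986, -4.1707]
eigenvalue magnitudes: 1.4667, 0.4887, 0.0000.
ρ = 1.4667; 1.4667 > 1: divergent.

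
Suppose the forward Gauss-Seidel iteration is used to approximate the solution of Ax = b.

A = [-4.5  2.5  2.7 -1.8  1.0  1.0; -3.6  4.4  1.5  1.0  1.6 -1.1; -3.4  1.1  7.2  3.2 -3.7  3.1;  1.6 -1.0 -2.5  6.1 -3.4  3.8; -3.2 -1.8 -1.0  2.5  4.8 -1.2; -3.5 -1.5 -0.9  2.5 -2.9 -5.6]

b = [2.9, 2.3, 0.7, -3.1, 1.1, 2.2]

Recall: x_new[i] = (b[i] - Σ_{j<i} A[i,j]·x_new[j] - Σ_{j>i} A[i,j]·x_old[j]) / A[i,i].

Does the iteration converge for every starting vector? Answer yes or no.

Write A = D+L+U with D = diag(-4.5, 4.4, 7.2, 6.1, 4.8, -5.6).
Gauss-Seidel: T = -(D+L)⁻¹U, row 0 first, T[0,1] = -(2.5)/(-4.5) = +0.5556; later rows by forward substitution.
  T[0,:] = [+0.0000  +0.5556  +0.6000  -0.4000  +0.2222  +0.2222]
  T[1,:] = [+0.0000  +0.4545  +0.1500  -0.5545  -0.1818  +0.4318]
  T[2,:] = [+0.0000  +0.1929  +0.2604  -0.5486  +0.6466  -0.3916]
  T[3,:] = [+0.0000  +0.0079  -0.0261  -0.2108  +0.7343  -0.7709]
  T[4,:] = [+0.0000  +0.5769  +0.5241  -0.4791  -0.1678  +0.8800]
  T[5,:] = [+0.0000  -0.7952  -0.7401  +0.6407  +0.2206  -0.9915]
moduli |λ_i(T)| = 1.1587, 0.6995, 0.6995, 0.1500, 0.0862, 0.0000.
ρ = 1.1587; 1.1587 > 1: divergent.

no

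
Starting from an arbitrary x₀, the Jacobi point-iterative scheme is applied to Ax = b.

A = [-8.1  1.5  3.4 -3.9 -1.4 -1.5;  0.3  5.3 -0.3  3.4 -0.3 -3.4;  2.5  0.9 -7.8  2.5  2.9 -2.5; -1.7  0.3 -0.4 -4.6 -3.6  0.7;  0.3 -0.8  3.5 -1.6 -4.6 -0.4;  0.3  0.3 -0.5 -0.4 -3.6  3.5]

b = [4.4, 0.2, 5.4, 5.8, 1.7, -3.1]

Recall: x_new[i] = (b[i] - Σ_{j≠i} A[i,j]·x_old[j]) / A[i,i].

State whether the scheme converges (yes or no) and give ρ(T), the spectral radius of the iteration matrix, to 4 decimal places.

A = D + L + U where D = diag(-8.1, 5.3, -7.8, -4.6, -4.6, 3.5).
Jacobi: T = -D⁻¹(L+U), T[3,0] = -(-1.7)/(-4.6) = -0.3696; T[3,3] = 0.
  T[0,:] = [+0.0000, +0.1852, +0.4198, -0.4815, -0.1728, -0.1852]
  T[1,:] = [-0.0566, +0.0000, +0.0566, -0.6415, +0.0566, +0.6415]
  T[2,:] = [+0.3205, +0.1154, +0.0000, +0.3205, +0.3718, -0.3205]
  T[3,:] = [-0.3696, +0.0652, -0.0870, +0.0000, -0.7826, +0.1522]
  T[4,:] = [+0.0652, -0.1739, +0.7609, -0.3478, +0.0000, -0.0870]
  T[5,:] = [-0.0857, -0.0857, +0.1429, +0.1143, +1.0286, +0.0000]
|roots of det(T-λI)|: 1.1432, 0.7412, 0.7412, 0.6838, 0.3353, 0.1447.
spectral radius ρ = 1.1432; 1.1432 > 1 ⇒ diverges.

no, ρ = 1.1432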